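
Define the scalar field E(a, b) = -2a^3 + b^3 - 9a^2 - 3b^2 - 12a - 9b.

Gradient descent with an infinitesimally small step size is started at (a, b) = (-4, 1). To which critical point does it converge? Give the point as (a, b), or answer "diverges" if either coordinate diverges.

(-2, 3)

E is separable, so gradient descent decouples: a follows -∂E/∂a, b follows -∂E/∂b.
∂E/∂a = -6(a + 1)(a + 2); at a=-4 this is -36, so a increases.
∂E/∂b = 3(b - 3)(b + 1); at b=1 this is -12, so b increases.
a converges to its nearest critical value -2 (a local min of the a-part); b converges to 3. The iterate converges to (-2, 3).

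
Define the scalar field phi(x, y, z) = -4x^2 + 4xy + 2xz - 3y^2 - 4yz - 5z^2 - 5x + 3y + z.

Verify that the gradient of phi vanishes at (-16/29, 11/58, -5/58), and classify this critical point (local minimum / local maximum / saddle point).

local maximum

∇phi = (-8x + 4y + 2z - 5, 4x - 6y - 4z + 3, 2x - 4y - 10z + 1); substituting (-16/29, 11/58, -5/58) gives ∇phi = (0, 0, 0), so (-16/29, 11/58, -5/58) is indeed a critical point.
The Hessian is constant: H = [[-8, 4, 2], [4, -6, -4], [2, -4, -10]].
Leading principal minors: Δ₁ = -8, Δ₂ = 32, Δ₃ = -232.
The minors alternate sign starting negative (−, +, −), so H is negative definite: a local maximum.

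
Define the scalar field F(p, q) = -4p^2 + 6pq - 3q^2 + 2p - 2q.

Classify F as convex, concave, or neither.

concave

F is quadratic, so its Hessian is the constant matrix H = [[-8, 6], [6, -6]].
det(H) = 12, tr(H) = -14.
det(H) > 0 and tr(H) < 0, so H is negative definite everywhere: concave.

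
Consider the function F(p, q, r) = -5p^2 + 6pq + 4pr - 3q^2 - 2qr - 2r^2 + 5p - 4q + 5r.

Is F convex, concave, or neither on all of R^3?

F is quadratic, so its Hessian is the constant matrix H = [[-10, 6, 4], [6, -6, -2], [4, -2, -4]].
Leading principal minors: -10, 24, -56.
Signs alternate −, +, − ⇒ H ≺ 0 ⇒ concave.

concave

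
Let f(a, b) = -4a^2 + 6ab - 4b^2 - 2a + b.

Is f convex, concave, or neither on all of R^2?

concave

f is quadratic, so its Hessian is the constant matrix H = [[-8, 6], [6, -8]].
det(H) = 28, tr(H) = -16.
det(H) > 0 and tr(H) < 0, so H is negative definite everywhere: concave.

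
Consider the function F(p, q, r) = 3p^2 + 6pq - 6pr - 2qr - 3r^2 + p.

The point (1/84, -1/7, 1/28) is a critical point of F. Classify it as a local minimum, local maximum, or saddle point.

saddle point

The Hessian is constant: H = [[6, 6, -6], [6, 0, -2], [-6, -2, -6]].
Leading principal minors: Δ₁ = 6, Δ₂ = -36, Δ₃ = 336.
The minors fit neither the all-positive nor the alternating-sign pattern, so H is indefinite: a saddle point.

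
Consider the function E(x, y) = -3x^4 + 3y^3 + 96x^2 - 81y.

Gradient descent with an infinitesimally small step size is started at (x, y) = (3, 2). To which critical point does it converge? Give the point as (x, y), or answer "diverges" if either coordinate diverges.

(0, 3)

E is separable, so gradient descent decouples: x follows -∂E/∂x, y follows -∂E/∂y.
∂E/∂x = -12x(x - 4)(x + 4); at x=3 this is 252, so x decreases.
∂E/∂y = 9(y - 3)(y + 3); at y=2 this is -45, so y increases.
x converges to its nearest critical value 0 (a local min of the x-part); y converges to 3. The iterate converges to (0, 3).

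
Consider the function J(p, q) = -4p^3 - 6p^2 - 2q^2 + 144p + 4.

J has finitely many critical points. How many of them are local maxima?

1

J separates as a function of p plus a function of q, so ∇J=0 decouples.
∂J/∂p = -12(p - 3)(p + 4) = 0 at p ∈ {-4, 3}; ∂J/∂q = -4q = 0 at q ∈ {0}.
The Hessian is diagonal: diag(J_pp, J_qq). Second derivatives: J_pp(-4)=84, J_pp(3)=-84; J_qq(0)=-4.
Local maxima occur where both diagonal entries negative: (3, 0). Count: 1.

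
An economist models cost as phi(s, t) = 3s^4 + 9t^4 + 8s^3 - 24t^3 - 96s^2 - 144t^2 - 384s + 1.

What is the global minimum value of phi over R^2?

-3327

phi(s,t) separates as P(s) + Q(t) + 1, so its minimum is min P + min Q + 1.
P'(s) = 12(s - 4)(s + 2)(s + 4) vanishes at s ∈ {-4, -2, 4}; Q'(t) = 36t(t - 4)(t + 2) vanishes at t ∈ {-2, 0, 4}.
Local minima of P (where P''>0): P(-4)=256, P(4)=-1792. Local minima of Q: Q(-2)=-240, Q(4)=-1536.
So the global minimum of phi is P(4) + Q(4) + 1 = -1792 − 1536 + 1 = -3327, attained at (4, 4).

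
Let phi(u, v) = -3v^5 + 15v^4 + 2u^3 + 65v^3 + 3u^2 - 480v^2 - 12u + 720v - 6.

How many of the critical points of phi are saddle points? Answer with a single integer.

4

phi separates as a function of u plus a function of v, so ∇phi=0 decouples.
∂phi/∂u = 6(u - 1)(u + 2) = 0 at u ∈ {-2, 1}; ∂phi/∂v = -15(v - 4)(v - 3)(v - 1)(v + 4) = 0 at v ∈ {-4, 1, 3, 4}.
The Hessian is diagonal: diag(phi_uu, phi_vv). Second derivatives: phi_uu(-2)=-18, phi_uu(1)=18; phi_vv(-4)=4200, phi_vv(1)=-450, phi_vv(3)=210, phi_vv(4)=-360.
Saddle points occur where the two diagonal entries have opposite signs: (-2, -4), (-2, 3), (1, 1), (1, 4). Count: 4.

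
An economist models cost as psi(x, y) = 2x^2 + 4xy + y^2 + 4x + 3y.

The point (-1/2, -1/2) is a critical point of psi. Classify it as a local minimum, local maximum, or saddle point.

The Hessian of psi is constant: H = [[4, 4], [4, 2]].
det(H) = 4·2 − 4² = -8.
Since det(H) < 0, H is indefinite and the critical point is a saddle point.

saddle point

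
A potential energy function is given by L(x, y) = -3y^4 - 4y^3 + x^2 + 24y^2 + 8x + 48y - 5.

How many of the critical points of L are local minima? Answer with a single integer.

L separates as a function of x plus a function of y, so ∇L=0 decouples.
∂L/∂x = 2(x + 4) = 0 at x ∈ {-4}; ∂L/∂y = -12(y - 2)(y + 1)(y + 2) = 0 at y ∈ {-2, -1, 2}.
The Hessian is diagonal: diag(L_xx, L_yy). Second derivatives: L_xx(-4)=2; L_yy(-2)=-48, L_yy(-1)=36, L_yy(2)=-144.
Local minima occur where both diagonal entries positive: (-4, -1). Count: 1.

1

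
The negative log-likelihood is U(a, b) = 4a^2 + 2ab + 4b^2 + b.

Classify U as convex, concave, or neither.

convex

U is quadratic, so its Hessian is the constant matrix H = [[8, 2], [2, 8]].
det(H) = 60, tr(H) = 16.
det(H) > 0 and tr(H) > 0, so H is positive definite everywhere: convex.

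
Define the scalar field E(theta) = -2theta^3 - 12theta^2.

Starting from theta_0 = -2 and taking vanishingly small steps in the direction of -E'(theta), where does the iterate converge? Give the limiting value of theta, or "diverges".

-4

E'(theta) = -6theta(theta + 4), so E'(-2) = 24.
Gradient descent moves in the -E' direction, i.e. theta is decreasing.
The nearest critical point in that direction is theta = -4, where E'' = 24 > 0 (a local minimum). The iterate converges there.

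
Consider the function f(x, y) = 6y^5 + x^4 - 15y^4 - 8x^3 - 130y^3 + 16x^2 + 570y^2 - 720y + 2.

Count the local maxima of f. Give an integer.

f separates as a function of x plus a function of y, so ∇f=0 decouples.
∂f/∂x = 4x(x - 4)(x - 2) = 0 at x ∈ {0, 2, 4}; ∂f/∂y = 30(y - 3)(y - 2)(y - 1)(y + 4) = 0 at y ∈ {-4, 1, 2, 3}.
The Hessian is diagonal: diag(f_xx, f_yy). Second derivatives: f_xx(0)=32, f_xx(2)=-16, f_xx(4)=32; f_yy(-4)=-6300, f_yy(1)=300, f_yy(2)=-180, f_yy(3)=420.
Local maxima occur where both diagonal entries negative: (2, -4), (2, 2). Count: 2.

2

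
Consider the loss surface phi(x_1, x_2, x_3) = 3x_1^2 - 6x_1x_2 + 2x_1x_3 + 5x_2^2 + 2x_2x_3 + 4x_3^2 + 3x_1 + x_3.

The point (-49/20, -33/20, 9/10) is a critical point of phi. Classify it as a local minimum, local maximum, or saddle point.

The Hessian is constant: H = [[6, -6, 2], [-6, 10, 2], [2, 2, 8]].
Leading principal minors: Δ₁ = 6, Δ₂ = 24, Δ₃ = 80.
All leading minors are positive, so H is positive definite: a local minimum.

local minimum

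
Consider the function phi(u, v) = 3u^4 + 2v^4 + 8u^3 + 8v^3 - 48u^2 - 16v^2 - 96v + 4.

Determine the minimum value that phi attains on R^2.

phi(u,v) separates as P(u) + Q(v) + 4, so its minimum is min P + min Q + 4.
P'(u) = 12u(u - 2)(u + 4) vanishes at u ∈ {-4, 0, 2}; Q'(v) = 8(v - 2)(v + 2)(v + 3) vanishes at v ∈ {-3, -2, 2}.
Local minima of P (where P''>0): P(-4)=-512, P(2)=-80. Local minima of Q: Q(-3)=90, Q(2)=-160.
So the global minimum of phi is P(-4) + Q(2) + 4 = -512 − 160 + 4 = -668, attained at (-4, 2).

-668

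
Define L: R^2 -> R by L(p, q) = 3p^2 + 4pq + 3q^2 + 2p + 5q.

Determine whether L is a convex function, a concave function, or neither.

L is quadratic, so its Hessian is the constant matrix H = [[6, 4], [4, 6]].
det(H) = 20, tr(H) = 12.
det(H) > 0 and tr(H) > 0, so H is positive definite everywhere: convex.

convex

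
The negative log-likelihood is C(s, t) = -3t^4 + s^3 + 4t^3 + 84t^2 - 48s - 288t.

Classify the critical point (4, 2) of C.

The mixed partial ∂²C/∂s∂t is 0, so the Hessian at any point is diag(C_ss, C_tt) = diag(6s, 12(-3t^2 + 2t + 14)).
At (4, 2): H = diag(24, 72).
Both eigenvalues are positive, so H is positive definite: a local minimum.

local minimum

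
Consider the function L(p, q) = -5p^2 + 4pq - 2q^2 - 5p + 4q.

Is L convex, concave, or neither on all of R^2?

concave

L is quadratic, so its Hessian is the constant matrix H = [[-10, 4], [4, -4]].
det(H) = 24, tr(H) = -14.
det(H) > 0 and tr(H) < 0, so H is negative definite everywhere: concave.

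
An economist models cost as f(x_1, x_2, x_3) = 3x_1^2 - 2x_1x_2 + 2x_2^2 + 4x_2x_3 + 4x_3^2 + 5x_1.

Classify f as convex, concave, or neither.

f is quadratic, so its Hessian is the constant matrix H = [[6, -2, 0], [-2, 4, 4], [0, 4, 8]].
Leading principal minors: 6, 20, 64.
All positive ⇒ H ≻ 0 ⇒ convex.

convex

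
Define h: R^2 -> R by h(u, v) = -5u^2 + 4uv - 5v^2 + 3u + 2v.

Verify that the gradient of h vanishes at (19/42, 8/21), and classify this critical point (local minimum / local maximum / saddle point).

local maximum

∇h = (-10u + 4v + 3, 4u - 10v + 2); substituting (19/42, 8/21) gives ∇h = (0, 0), so (19/42, 8/21) is indeed a critical point.
The Hessian of h is constant: H = [[-10, 4], [4, -10]].
det(H) = (-10)·(-10) − 4² = 84.
det(H) > 0 and tr(H) = -20 < 0, so H is negative definite and the point is a local maximum.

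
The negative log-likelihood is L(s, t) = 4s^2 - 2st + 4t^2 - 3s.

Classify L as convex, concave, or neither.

convex

L is quadratic, so its Hessian is the constant matrix H = [[8, -2], [-2, 8]].
det(H) = 60, tr(H) = 16.
det(H) > 0 and tr(H) > 0, so H is positive definite everywhere: convex.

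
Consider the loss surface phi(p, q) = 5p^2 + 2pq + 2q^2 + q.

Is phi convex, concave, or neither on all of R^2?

phi is quadratic, so its Hessian is the constant matrix H = [[10, 2], [2, 4]].
det(H) = 36, tr(H) = 14.
det(H) > 0 and tr(H) > 0, so H is positive definite everywhere: convex.

convex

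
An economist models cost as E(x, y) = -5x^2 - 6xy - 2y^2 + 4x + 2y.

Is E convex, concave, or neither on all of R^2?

E is quadratic, so its Hessian is the constant matrix H = [[-10, -6], [-6, -4]].
det(H) = 4, tr(H) = -14.
det(H) > 0 and tr(H) < 0, so H is negative definite everywhere: concave.

concave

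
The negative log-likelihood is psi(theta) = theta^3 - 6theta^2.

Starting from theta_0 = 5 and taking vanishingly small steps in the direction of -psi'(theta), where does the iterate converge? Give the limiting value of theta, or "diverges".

psi'(theta) = 3theta(theta - 4), so psi'(5) = 15.
Gradient descent moves in the -psi' direction, i.e. theta is decreasing.
The nearest critical point in that direction is theta = 4, where psi'' = 12 > 0 (a local minimum). The iterate converges there.

4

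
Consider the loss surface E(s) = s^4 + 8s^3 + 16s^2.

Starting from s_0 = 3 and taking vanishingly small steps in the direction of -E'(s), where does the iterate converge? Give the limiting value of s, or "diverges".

0

E'(s) = 4s(s + 2)(s + 4), so E'(3) = 420.
Gradient descent moves in the -E' direction, i.e. s is decreasing.
The nearest critical point in that direction is s = 0, where E'' = 32 > 0 (a local minimum). The iterate converges there.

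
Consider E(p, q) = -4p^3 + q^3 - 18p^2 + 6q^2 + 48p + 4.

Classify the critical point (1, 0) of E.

The mixed partial ∂²E/∂p∂q is 0, so the Hessian at any point is diag(E_pp, E_qq) = diag(-12(2p + 3), 6(q + 2)).
At (1, 0): H = diag(-60, 12).
The eigenvalues have opposite signs, so H is indefinite: a saddle point.

saddle point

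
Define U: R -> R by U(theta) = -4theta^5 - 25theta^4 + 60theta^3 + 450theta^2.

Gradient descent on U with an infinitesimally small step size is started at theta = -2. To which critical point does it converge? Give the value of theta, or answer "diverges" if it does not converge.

0

U'(theta) = -20theta(theta - 3)(theta + 3)(theta + 5), so U'(-2) = -600.
Gradient descent moves in the -U' direction, i.e. theta is increasing.
The nearest critical point in that direction is theta = 0, where U'' = 900 > 0 (a local minimum). The iterate converges there.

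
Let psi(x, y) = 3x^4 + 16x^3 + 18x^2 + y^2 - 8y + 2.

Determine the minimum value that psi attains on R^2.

psi(x,y) separates as P(x) + Q(y) + 2, so its minimum is min P + min Q + 2.
P'(x) = 12x(x + 1)(x + 3) vanishes at x ∈ {-3, -1, 0}; Q'(y) = 2y - 8 vanishes at y ∈ {4}.
Local minima of P (where P''>0): P(-3)=-27, P(0)=0. Local minima of Q: Q(4)=-16.
So the global minimum of psi is P(-3) + Q(4) + 2 = -27 − 16 + 2 = -41, attained at (-3, 4).

-41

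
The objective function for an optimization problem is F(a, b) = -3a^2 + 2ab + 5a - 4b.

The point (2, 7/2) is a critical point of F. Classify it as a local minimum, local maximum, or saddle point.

The Hessian of F is constant: H = [[-6, 2], [2, 0]].
det(H) = (-6)·0 − 2² = -4.
Since det(H) < 0, H is indefinite and the critical point is a saddle point.

saddle point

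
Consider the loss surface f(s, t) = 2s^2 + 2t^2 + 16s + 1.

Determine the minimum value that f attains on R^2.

-31

f(s,t) separates as P(s) + Q(t) + 1, so its minimum is min P + min Q + 1.
P'(s) = 4s + 16 vanishes at s ∈ {-4}; Q'(t) = 4t vanishes at t ∈ {0}.
Local minima of P (where P''>0): P(-4)=-32. Local minima of Q: Q(0)=0.
So the global minimum of f is P(-4) + Q(0) + 1 = -32 + 0 + 1 = -31, attained at (-4, 0).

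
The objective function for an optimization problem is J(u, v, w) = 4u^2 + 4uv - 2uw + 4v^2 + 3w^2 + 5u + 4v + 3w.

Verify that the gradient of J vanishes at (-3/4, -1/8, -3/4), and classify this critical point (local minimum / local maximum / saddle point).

∇J = (8u + 4v - 2w + 5, 4u + 8v + 4, -2u + 6w + 3); substituting (-3/4, -1/8, -3/4) gives ∇J = (0, 0, 0), so (-3/4, -1/8, -3/4) is indeed a critical point.
The Hessian is constant: H = [[8, 4, -2], [4, 8, 0], [-2, 0, 6]].
Leading principal minors: Δ₁ = 8, Δ₂ = 48, Δ₃ = 256.
All leading minors are positive, so H is positive definite: a local minimum.

local minimum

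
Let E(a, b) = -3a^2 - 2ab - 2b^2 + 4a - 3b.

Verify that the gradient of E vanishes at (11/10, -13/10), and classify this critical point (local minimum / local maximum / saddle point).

∇E = (-6a - 2b + 4, -2a - 4b - 3); substituting (11/10, -13/10) gives ∇E = (0, 0), so (11/10, -13/10) is indeed a critical point.
The Hessian of E is constant: H = [[-6, -2], [-2, -4]].
det(H) = (-6)·(-4) − (-2)² = 20.
det(H) > 0 and tr(H) = -10 < 0, so H is negative definite and the point is a local maximum.

local maximum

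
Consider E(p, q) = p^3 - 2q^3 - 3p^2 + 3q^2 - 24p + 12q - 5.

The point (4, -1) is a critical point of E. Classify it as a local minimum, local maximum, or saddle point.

The mixed partial ∂²E/∂p∂q is 0, so the Hessian at any point is diag(E_pp, E_qq) = diag(6(p - 1), 6(-2q + 1)).
At (4, -1): H = diag(18, 18).
Both eigenvalues are positive, so H is positive definite: a local minimum.

local minimum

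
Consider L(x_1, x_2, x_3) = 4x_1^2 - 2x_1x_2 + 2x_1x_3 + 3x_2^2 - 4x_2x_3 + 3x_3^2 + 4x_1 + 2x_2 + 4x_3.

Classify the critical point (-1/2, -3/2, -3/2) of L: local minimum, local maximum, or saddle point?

local minimum

The Hessian is constant: H = [[8, -2, 2], [-2, 6, -4], [2, -4, 6]].
Leading principal minors: Δ₁ = 8, Δ₂ = 44, Δ₃ = 144.
All leading minors are positive, so H is positive definite: a local minimum.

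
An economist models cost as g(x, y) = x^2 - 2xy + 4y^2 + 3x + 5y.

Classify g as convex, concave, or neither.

g is quadratic, so its Hessian is the constant matrix H = [[2, -2], [-2, 8]].
det(H) = 12, tr(H) = 10.
det(H) > 0 and tr(H) > 0, so H is positive definite everywhere: convex.

convex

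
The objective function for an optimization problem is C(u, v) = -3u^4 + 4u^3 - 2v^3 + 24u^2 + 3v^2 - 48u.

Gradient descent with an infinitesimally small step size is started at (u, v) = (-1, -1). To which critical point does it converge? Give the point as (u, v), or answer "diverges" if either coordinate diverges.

(1, 0)

C is separable, so gradient descent decouples: u follows -∂C/∂u, v follows -∂C/∂v.
∂C/∂u = -12(u - 2)(u - 1)(u + 2); at u=-1 this is -72, so u increases.
∂C/∂v = -6v(v - 1); at v=-1 this is -12, so v increases.
u converges to its nearest critical value 1 (a local min of the u-part); v converges to 0. The iterate converges to (1, 0).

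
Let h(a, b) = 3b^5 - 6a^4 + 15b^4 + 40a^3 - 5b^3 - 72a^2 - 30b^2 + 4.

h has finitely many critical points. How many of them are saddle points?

h separates as a function of a plus a function of b, so ∇h=0 decouples.
∂h/∂a = -24a(a - 3)(a - 2) = 0 at a ∈ {0, 2, 3}; ∂h/∂b = 15b(b - 1)(b + 1)(b + 4) = 0 at b ∈ {-4, -1, 0, 1}.
The Hessian is diagonal: diag(h_aa, h_bb). Second derivatives: h_aa(0)=-144, h_aa(2)=48, h_aa(3)=-72; h_bb(-4)=-900, h_bb(-1)=90, h_bb(0)=-60, h_bb(1)=150.
Saddle points occur where the two diagonal entries have opposite signs: (0, -1), (0, 1), (2, -4), (2, 0), (3, -1), (3, 1). Count: 6.

6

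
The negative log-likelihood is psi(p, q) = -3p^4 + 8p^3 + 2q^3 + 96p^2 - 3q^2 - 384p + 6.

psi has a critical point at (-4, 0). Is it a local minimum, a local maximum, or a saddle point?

local maximum

The mixed partial ∂²psi/∂p∂q is 0, so the Hessian at any point is diag(psi_pp, psi_qq) = diag(12(-3p^2 + 4p + 16), 6(2q - 1)).
At (-4, 0): H = diag(-576, -6).
Both eigenvalues are negative, so H is negative definite: a local maximum.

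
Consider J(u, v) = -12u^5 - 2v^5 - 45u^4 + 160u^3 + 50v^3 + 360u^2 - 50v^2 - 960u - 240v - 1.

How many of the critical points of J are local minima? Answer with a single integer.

4

J separates as a function of u plus a function of v, so ∇J=0 decouples.
∂J/∂u = -60(u - 2)(u - 1)(u + 2)(u + 4) = 0 at u ∈ {-4, -2, 1, 2}; ∂J/∂v = -10(v - 3)(v - 2)(v + 1)(v + 4) = 0 at v ∈ {-4, -1, 2, 3}.
The Hessian is diagonal: diag(J_uu, J_vv). Second derivatives: J_uu(-4)=3600, J_uu(-2)=-1440, J_uu(1)=900, J_uu(2)=-1440; J_vv(-4)=1260, J_vv(-1)=-360, J_vv(2)=180, J_vv(3)=-280.
Local minima occur where both diagonal entries positive: (-4, -4), (-4, 2), (1, -4), (1, 2). Count: 4.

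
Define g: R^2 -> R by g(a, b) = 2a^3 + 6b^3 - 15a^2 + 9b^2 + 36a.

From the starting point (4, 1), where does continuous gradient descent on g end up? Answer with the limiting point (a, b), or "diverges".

(3, 0)

g is separable, so gradient descent decouples: a follows -∂g/∂a, b follows -∂g/∂b.
∂g/∂a = 6(a - 3)(a - 2); at a=4 this is 12, so a decreases.
∂g/∂b = 18b(b + 1); at b=1 this is 36, so b decreases.
a converges to its nearest critical value 3 (a local min of the a-part); b converges to 0. The iterate converges to (3, 0).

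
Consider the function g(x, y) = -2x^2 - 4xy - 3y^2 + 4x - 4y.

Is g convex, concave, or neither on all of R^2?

g is quadratic, so its Hessian is the constant matrix H = [[-4, -4], [-4, -6]].
det(H) = 8, tr(H) = -10.
det(H) > 0 and tr(H) < 0, so H is negative definite everywhere: concave.

concave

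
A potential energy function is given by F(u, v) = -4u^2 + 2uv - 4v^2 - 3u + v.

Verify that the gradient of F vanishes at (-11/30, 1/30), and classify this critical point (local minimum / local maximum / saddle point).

∇F = (-8u + 2v - 3, 2u - 8v + 1); substituting (-11/30, 1/30) gives ∇F = (0, 0), so (-11/30, 1/30) is indeed a critical point.
The Hessian of F is constant: H = [[-8, 2], [2, -8]].
det(H) = (-8)·(-8) − 2² = 60.
det(H) > 0 and tr(H) = -16 < 0, so H is negative definite and the point is a local maximum.

local maximum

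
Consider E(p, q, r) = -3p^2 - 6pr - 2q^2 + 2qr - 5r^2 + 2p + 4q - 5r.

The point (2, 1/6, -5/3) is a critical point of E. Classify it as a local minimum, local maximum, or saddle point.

The Hessian is constant: H = [[-6, 0, -6], [0, -4, 2], [-6, 2, -10]].
Leading principal minors: Δ₁ = -6, Δ₂ = 24, Δ₃ = -72.
The minors alternate sign starting negative (−, +, −), so H is negative definite: a local maximum.

local maximum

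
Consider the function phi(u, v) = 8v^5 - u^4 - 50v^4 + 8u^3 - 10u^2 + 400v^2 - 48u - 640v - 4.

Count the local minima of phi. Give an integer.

phi separates as a function of u plus a function of v, so ∇phi=0 decouples.
∂phi/∂u = -4(u - 4)(u - 3)(u + 1) = 0 at u ∈ {-1, 3, 4}; ∂phi/∂v = 40(v - 4)(v - 2)(v - 1)(v + 2) = 0 at v ∈ {-2, 1, 2, 4}.
The Hessian is diagonal: diag(phi_uu, phi_vv). Second derivatives: phi_uu(-1)=-80, phi_uu(3)=16, phi_uu(4)=-20; phi_vv(-2)=-2880, phi_vv(1)=360, phi_vv(2)=-320, phi_vv(4)=1440.
Local minima occur where both diagonal entries positive: (3, 1), (3, 4). Count: 2.

2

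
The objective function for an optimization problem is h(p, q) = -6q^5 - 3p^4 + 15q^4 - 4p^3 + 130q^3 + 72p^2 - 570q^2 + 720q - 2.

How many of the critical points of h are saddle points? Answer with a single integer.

h separates as a function of p plus a function of q, so ∇h=0 decouples.
∂h/∂p = -12p(p - 3)(p + 4) = 0 at p ∈ {-4, 0, 3}; ∂h/∂q = -30(q - 3)(q - 2)(q - 1)(q + 4) = 0 at q ∈ {-4, 1, 2, 3}.
The Hessian is diagonal: diag(h_pp, h_qq). Second derivatives: h_pp(-4)=-336, h_pp(0)=144, h_pp(3)=-252; h_qq(-4)=6300, h_qq(1)=-300, h_qq(2)=180, h_qq(3)=-420.
Saddle points occur where the two diagonal entries have opposite signs: (-4, -4), (-4, 2), (0, 1), (0, 3), (3, -4), (3, 2). Count: 6.

6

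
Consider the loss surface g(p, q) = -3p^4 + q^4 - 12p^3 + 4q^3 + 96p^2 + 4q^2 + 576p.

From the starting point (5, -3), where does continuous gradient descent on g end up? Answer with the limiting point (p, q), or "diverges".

g is separable, so gradient descent decouples: p follows -∂g/∂p, q follows -∂g/∂q.
∂g/∂p = -12(p - 4)(p + 3)(p + 4); at p=5 this is -864, so p increases.
∂g/∂q = 4q(q + 1)(q + 2); at q=-3 this is -24, so q increases.
The p-coordinate has no critical point in that direction and runs off to infinity.

diverges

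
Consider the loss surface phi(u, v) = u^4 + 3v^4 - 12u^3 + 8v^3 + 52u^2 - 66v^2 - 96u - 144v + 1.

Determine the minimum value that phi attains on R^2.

-630

phi(u,v) separates as P(u) + Q(v) + 1, so its minimum is min P + min Q + 1.
P'(u) = 4(u - 4)(u - 3)(u - 2) vanishes at u ∈ {2, 3, 4}; Q'(v) = 12(v - 3)(v + 1)(v + 4) vanishes at v ∈ {-4, -1, 3}.
Local minima of P (where P''>0): P(2)=-64, P(4)=-64. Local minima of Q: Q(-4)=-224, Q(3)=-567.
So the global minimum of phi is P(2) + Q(3) + 1 = -64 − 567 + 1 = -630, attained at (2, 3).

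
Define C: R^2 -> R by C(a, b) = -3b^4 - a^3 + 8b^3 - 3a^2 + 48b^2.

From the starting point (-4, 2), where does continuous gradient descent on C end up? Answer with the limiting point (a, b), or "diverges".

(-2, 0)

C is separable, so gradient descent decouples: a follows -∂C/∂a, b follows -∂C/∂b.
∂C/∂a = -3a(a + 2); at a=-4 this is -24, so a increases.
∂C/∂b = -12b(b - 4)(b + 2); at b=2 this is 192, so b decreases.
a converges to its nearest critical value -2 (a local min of the a-part); b converges to 0. The iterate converges to (-2, 0).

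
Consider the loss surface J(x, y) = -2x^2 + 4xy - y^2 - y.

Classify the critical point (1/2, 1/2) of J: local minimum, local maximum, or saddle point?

saddle point

The Hessian of J is constant: H = [[-4, 4], [4, -2]].
det(H) = (-4)·(-2) − 4² = -8.
Since det(H) < 0, H is indefinite and the critical point is a saddle point.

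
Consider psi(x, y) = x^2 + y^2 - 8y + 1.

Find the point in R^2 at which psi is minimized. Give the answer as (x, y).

(0, 4)

psi(x,y) separates as P(x) + Q(y) + 1, so its minimum is min P + min Q + 1.
P'(x) = 2x vanishes at x ∈ {0}; Q'(y) = 2y - 8 vanishes at y ∈ {4}.
Local minima of P (where P''>0): P(0)=0. Local minima of Q: Q(4)=-16.
So the global minimum of psi is P(0) + Q(4) + 1 = 0 − 16 + 1 = -15, attained at (0, 4).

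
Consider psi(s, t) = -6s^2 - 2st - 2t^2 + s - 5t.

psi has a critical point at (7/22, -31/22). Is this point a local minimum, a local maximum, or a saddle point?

The Hessian of psi is constant: H = [[-12, -2], [-2, -4]].
det(H) = (-12)·(-4) − (-2)² = 44.
det(H) > 0 and tr(H) = -16 < 0, so H is negative definite and the point is a local maximum.

local maximum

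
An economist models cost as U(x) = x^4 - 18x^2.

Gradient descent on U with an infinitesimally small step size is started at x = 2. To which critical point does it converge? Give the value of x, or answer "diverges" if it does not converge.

3

U'(x) = 4x(x - 3)(x + 3), so U'(2) = -40.
Gradient descent moves in the -U' direction, i.e. x is increasing.
The nearest critical point in that direction is x = 3, where U'' = 72 > 0 (a local minimum). The iterate converges there.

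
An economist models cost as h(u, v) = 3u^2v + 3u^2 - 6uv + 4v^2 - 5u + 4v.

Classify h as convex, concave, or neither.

The term 3u^2v is cubic, so the Hessian is not constant.
∂²h/∂u² = 6v + 6, which takes both signs as v varies (negative for sufficiently negative v). A diagonal entry of the Hessian changing sign means the Hessian is neither positive- nor negative-semidefinite on all of R^2.

neither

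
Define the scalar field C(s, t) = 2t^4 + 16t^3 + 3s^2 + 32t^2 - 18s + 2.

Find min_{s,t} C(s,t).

C(s,t) separates as P(s) + Q(t) + 2, so its minimum is min P + min Q + 2.
P'(s) = 6s - 18 vanishes at s ∈ {3}; Q'(t) = 8t(t + 2)(t + 4) vanishes at t ∈ {-4, -2, 0}.
Local minima of P (where P''>0): P(3)=-27. Local minima of Q: Q(-4)=0, Q(0)=0.
So the global minimum of C is P(3) + Q(-4) + 2 = -27 + 0 + 2 = -25, attained at (3, -4).

-25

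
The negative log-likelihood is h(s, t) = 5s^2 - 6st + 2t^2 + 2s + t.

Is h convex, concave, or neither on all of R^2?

h is quadratic, so its Hessian is the constant matrix H = [[10, -6], [-6, 4]].
det(H) = 4, tr(H) = 14.
det(H) > 0 and tr(H) > 0, so H is positive definite everywhere: convex.

convex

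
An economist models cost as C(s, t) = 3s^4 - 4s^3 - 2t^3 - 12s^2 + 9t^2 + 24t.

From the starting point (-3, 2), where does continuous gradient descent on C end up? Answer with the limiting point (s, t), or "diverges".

(-1, -1)

C is separable, so gradient descent decouples: s follows -∂C/∂s, t follows -∂C/∂t.
∂C/∂s = 12s(s - 2)(s + 1); at s=-3 this is -360, so s increases.
∂C/∂t = -6(t - 4)(t + 1); at t=2 this is 36, so t decreases.
s converges to its nearest critical value -1 (a local min of the s-part); t converges to -1. The iterate converges to (-1, -1).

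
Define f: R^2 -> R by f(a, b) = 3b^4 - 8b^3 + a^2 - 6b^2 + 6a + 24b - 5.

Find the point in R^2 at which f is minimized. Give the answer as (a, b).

(-3, -1)

f(a,b) separates as P(a) + Q(b) − 5, so its minimum is min P + min Q − 5.
P'(a) = 2a + 6 vanishes at a ∈ {-3}; Q'(b) = 12(b - 2)(b - 1)(b + 1) vanishes at b ∈ {-1, 1, 2}.
Local minima of P (where P''>0): P(-3)=-9. Local minima of Q: Q(-1)=-19, Q(2)=8.
So the global minimum of f is P(-3) + Q(-1) − 5 = -9 − 19 − 5 = -33, attained at (-3, -1).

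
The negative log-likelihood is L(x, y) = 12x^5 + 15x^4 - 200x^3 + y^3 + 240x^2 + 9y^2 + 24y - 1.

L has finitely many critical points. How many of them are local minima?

2

L separates as a function of x plus a function of y, so ∇L=0 decouples.
∂L/∂x = 60x(x - 2)(x - 1)(x + 4) = 0 at x ∈ {-4, 0, 1, 2}; ∂L/∂y = 3(y + 2)(y + 4) = 0 at y ∈ {-4, -2}.
The Hessian is diagonal: diag(L_xx, L_yy). Second derivatives: L_xx(-4)=-7200, L_xx(0)=480, L_xx(1)=-300, L_xx(2)=720; L_yy(-4)=-6, L_yy(-2)=6.
Local minima occur where both diagonal entries positive: (0, -2), (2, -2). Count: 2.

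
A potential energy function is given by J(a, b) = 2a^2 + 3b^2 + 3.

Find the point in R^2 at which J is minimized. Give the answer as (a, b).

(0, 0)

J(a,b) separates as P(a) + Q(b) + 3, so its minimum is min P + min Q + 3.
P'(a) = 4a vanishes at a ∈ {0}; Q'(b) = 6b vanishes at b ∈ {0}.
Local minima of P (where P''>0): P(0)=0. Local minima of Q: Q(0)=0.
So the global minimum of J is P(0) + Q(0) + 3 = 0 + 0 + 3 = 3, attained at (0, 0).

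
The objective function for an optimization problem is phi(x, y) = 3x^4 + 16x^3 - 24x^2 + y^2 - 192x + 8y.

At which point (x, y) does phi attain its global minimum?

(2, -4)

phi(x,y) separates as P(x) + Q(y), so its minimum is min P + min Q.
P'(x) = 12(x - 2)(x + 2)(x + 4) vanishes at x ∈ {-4, -2, 2}; Q'(y) = 2y + 8 vanishes at y ∈ {-4}.
Local minima of P (where P''>0): P(-4)=128, P(2)=-304. Local minima of Q: Q(-4)=-16.
So the global minimum of phi is P(2) + Q(-4) = -304 − 16 = -320, attained at (2, -4).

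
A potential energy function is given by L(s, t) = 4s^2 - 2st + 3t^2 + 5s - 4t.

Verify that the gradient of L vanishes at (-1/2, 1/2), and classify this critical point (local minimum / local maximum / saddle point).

local minimum

∇L = (8s - 2t + 5, -2s + 6t - 4); substituting (-1/2, 1/2) gives ∇L = (0, 0), so (-1/2, 1/2) is indeed a critical point.
The Hessian of L is constant: H = [[8, -2], [-2, 6]].
det(H) = 8·6 − (-2)² = 44.
det(H) > 0 and tr(H) = 14 > 0, so H is positive definite and the point is a local minimum.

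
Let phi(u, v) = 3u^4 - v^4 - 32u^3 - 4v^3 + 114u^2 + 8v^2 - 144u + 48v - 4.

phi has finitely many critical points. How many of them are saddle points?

5

phi separates as a function of u plus a function of v, so ∇phi=0 decouples.
∂phi/∂u = 12(u - 4)(u - 3)(u - 1) = 0 at u ∈ {1, 3, 4}; ∂phi/∂v = -4(v - 2)(v + 2)(v + 3) = 0 at v ∈ {-3, -2, 2}.
The Hessian is diagonal: diag(phi_uu, phi_vv). Second derivatives: phi_uu(1)=72, phi_uu(3)=-24, phi_uu(4)=36; phi_vv(-3)=-20, phi_vv(-2)=16, phi_vv(2)=-80.
Saddle points occur where the two diagonal entries have opposite signs: (1, -3), (1, 2), (3, -2), (4, -3), (4, 2). Count: 5.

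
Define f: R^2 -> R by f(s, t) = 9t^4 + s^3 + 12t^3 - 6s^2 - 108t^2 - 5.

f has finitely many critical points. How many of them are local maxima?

1

f separates as a function of s plus a function of t, so ∇f=0 decouples.
∂f/∂s = 3s(s - 4) = 0 at s ∈ {0, 4}; ∂f/∂t = 36t(t - 2)(t + 3) = 0 at t ∈ {-3, 0, 2}.
The Hessian is diagonal: diag(f_ss, f_tt). Second derivatives: f_ss(0)=-12, f_ss(4)=12; f_tt(-3)=540, f_tt(0)=-216, f_tt(2)=360.
Local maxima occur where both diagonal entries negative: (0, 0). Count: 1.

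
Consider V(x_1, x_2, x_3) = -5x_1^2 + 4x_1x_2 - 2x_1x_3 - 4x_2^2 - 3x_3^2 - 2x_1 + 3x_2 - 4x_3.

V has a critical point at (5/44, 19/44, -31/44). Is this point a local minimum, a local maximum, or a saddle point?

local maximum

The Hessian is constant: H = [[-10, 4, -2], [4, -8, 0], [-2, 0, -6]].
Leading principal minors: Δ₁ = -10, Δ₂ = 64, Δ₃ = -352.
The minors alternate sign starting negative (−, +, −), so H is negative definite: a local maximum.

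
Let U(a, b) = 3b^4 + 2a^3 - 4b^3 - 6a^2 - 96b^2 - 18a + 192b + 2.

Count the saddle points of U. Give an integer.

U separates as a function of a plus a function of b, so ∇U=0 decouples.
∂U/∂a = 6(a - 3)(a + 1) = 0 at a ∈ {-1, 3}; ∂U/∂b = 12(b - 4)(b - 1)(b + 4) = 0 at b ∈ {-4, 1, 4}.
The Hessian is diagonal: diag(U_aa, U_bb). Second derivatives: U_aa(-1)=-24, U_aa(3)=24; U_bb(-4)=480, U_bb(1)=-180, U_bb(4)=288.
Saddle points occur where the two diagonal entries have opposite signs: (-1, -4), (-1, 4), (3, 1). Count: 3.

3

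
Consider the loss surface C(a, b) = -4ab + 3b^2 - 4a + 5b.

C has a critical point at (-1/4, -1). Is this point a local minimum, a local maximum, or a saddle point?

The Hessian of C is constant: H = [[0, -4], [-4, 6]].
det(H) = 0·6 − (-4)² = -16.
Since det(H) < 0, H is indefinite and the critical point is a saddle point.

saddle point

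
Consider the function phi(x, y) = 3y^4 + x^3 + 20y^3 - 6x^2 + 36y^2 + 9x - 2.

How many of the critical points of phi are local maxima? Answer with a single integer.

1

phi separates as a function of x plus a function of y, so ∇phi=0 decouples.
∂phi/∂x = 3(x - 3)(x - 1) = 0 at x ∈ {1, 3}; ∂phi/∂y = 12y(y + 2)(y + 3) = 0 at y ∈ {-3, -2, 0}.
The Hessian is diagonal: diag(phi_xx, phi_yy). Second derivatives: phi_xx(1)=-6, phi_xx(3)=6; phi_yy(-3)=36, phi_yy(-2)=-24, phi_yy(0)=72.
Local maxima occur where both diagonal entries negative: (1, -2). Count: 1.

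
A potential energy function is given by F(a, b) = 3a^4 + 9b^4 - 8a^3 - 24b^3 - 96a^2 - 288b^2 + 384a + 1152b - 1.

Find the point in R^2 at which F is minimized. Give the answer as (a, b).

(-4, -4)

F(a,b) separates as P(a) + Q(b) − 1, so its minimum is min P + min Q − 1.
P'(a) = 12(a - 4)(a - 2)(a + 4) vanishes at a ∈ {-4, 2, 4}; Q'(b) = 36(b - 4)(b - 2)(b + 4) vanishes at b ∈ {-4, 2, 4}.
Local minima of P (where P''>0): P(-4)=-1792, P(4)=256. Local minima of Q: Q(-4)=-5376, Q(4)=768.
So the global minimum of F is P(-4) + Q(-4) − 1 = -1792 − 5376 − 1 = -7169, attained at (-4, -4).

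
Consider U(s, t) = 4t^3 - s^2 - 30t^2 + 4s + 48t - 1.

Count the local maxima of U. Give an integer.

1

U separates as a function of s plus a function of t, so ∇U=0 decouples.
∂U/∂s = -2(s - 2) = 0 at s ∈ {2}; ∂U/∂t = 12(t - 4)(t - 1) = 0 at t ∈ {1, 4}.
The Hessian is diagonal: diag(U_ss, U_tt). Second derivatives: U_ss(2)=-2; U_tt(1)=-36, U_tt(4)=36.
Local maxima occur where both diagonal entries negative: (2, 1). Count: 1.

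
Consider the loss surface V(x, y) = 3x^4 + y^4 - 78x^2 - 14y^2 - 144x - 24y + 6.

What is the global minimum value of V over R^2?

-1167

V(x,y) separates as P(x) + Q(y) + 6, so its minimum is min P + min Q + 6.
P'(x) = 12(x - 4)(x + 1)(x + 3) vanishes at x ∈ {-3, -1, 4}; Q'(y) = 4(y - 3)(y + 1)(y + 2) vanishes at y ∈ {-2, -1, 3}.
Local minima of P (where P''>0): P(-3)=-27, P(4)=-1056. Local minima of Q: Q(-2)=8, Q(3)=-117.
So the global minimum of V is P(4) + Q(3) + 6 = -1056 − 117 + 6 = -1167, attained at (4, 3).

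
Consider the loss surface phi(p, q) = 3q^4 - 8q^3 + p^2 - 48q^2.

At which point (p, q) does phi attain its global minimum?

phi(p,q) separates as A(p) + B(q), so its minimum is min A + min B.
A'(p) = 2p vanishes at p ∈ {0}; B'(q) = 12q(q - 4)(q + 2) vanishes at q ∈ {-2, 0, 4}.
Local minima of A (where A''>0): A(0)=0. Local minima of B: B(-2)=-80, B(4)=-512.
So the global minimum of phi is A(0) + B(4) = 0 − 512 = -512, attained at (0, 4).

(0, 4)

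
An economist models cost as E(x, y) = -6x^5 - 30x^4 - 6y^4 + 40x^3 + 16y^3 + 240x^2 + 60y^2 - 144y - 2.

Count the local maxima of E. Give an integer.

4

E separates as a function of x plus a function of y, so ∇E=0 decouples.
∂E/∂x = -30x(x - 2)(x + 2)(x + 4) = 0 at x ∈ {-4, -2, 0, 2}; ∂E/∂y = -24(y - 3)(y - 1)(y + 2) = 0 at y ∈ {-2, 1, 3}.
The Hessian is diagonal: diag(E_xx, E_yy). Second derivatives: E_xx(-4)=1440, E_xx(-2)=-480, E_xx(0)=480, E_xx(2)=-1440; E_yy(-2)=-360, E_yy(1)=144, E_yy(3)=-240.
Local maxima occur where both diagonal entries negative: (-2, -2), (-2, 3), (2, -2), (2, 3). Count: 4.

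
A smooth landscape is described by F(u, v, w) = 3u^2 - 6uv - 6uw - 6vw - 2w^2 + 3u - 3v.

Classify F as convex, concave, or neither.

neither

F is quadratic, so its Hessian is the constant matrix H = [[6, -6, -6], [-6, 0, -6], [-6, -6, -4]].
Leading principal minors: 6, -36, -504.
Neither pattern holds ⇒ H is indefinite ⇒ neither convex nor concave.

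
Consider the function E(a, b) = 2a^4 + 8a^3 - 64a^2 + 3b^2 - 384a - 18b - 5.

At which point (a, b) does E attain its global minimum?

E(a,b) separates as P(a) + Q(b) − 5, so its minimum is min P + min Q − 5.
P'(a) = 8(a - 4)(a + 3)(a + 4) vanishes at a ∈ {-4, -3, 4}; Q'(b) = 6b - 18 vanishes at b ∈ {3}.
Local minima of P (where P''>0): P(-4)=512, P(4)=-1536. Local minima of Q: Q(3)=-27.
So the global minimum of E is P(4) + Q(3) − 5 = -1536 − 27 − 5 = -1568, attained at (4, 3).

(4, 3)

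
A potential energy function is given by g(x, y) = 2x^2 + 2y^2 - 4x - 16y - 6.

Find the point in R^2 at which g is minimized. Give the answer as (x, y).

g(x,y) separates as P(x) + Q(y) − 6, so its minimum is min P + min Q − 6.
P'(x) = 4x - 4 vanishes at x ∈ {1}; Q'(y) = 4y - 16 vanishes at y ∈ {4}.
Local minima of P (where P''>0): P(1)=-2. Local minima of Q: Q(4)=-32.
So the global minimum of g is P(1) + Q(4) − 6 = -2 − 32 − 6 = -40, attained at (1, 4).

(1, 4)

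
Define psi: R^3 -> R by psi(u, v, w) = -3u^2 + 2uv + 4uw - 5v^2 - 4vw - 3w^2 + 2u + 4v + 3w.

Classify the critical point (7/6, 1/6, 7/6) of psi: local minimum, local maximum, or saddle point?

local maximum

The Hessian is constant: H = [[-6, 2, 4], [2, -10, -4], [4, -4, -6]].
Leading principal minors: Δ₁ = -6, Δ₂ = 56, Δ₃ = -144.
The minors alternate sign starting negative (−, +, −), so H is negative definite: a local maximum.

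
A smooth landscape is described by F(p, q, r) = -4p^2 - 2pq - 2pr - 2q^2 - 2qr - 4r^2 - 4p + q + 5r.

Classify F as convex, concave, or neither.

concave

F is quadratic, so its Hessian is the constant matrix H = [[-8, -2, -2], [-2, -4, -2], [-2, -2, -8]].
Leading principal minors: -8, 28, -192.
Signs alternate −, +, − ⇒ H ≺ 0 ⇒ concave.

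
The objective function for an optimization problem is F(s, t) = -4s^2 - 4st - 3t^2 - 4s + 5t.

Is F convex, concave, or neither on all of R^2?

concave

F is quadratic, so its Hessian is the constant matrix H = [[-8, -4], [-4, -6]].
det(H) = 32, tr(H) = -14.
det(H) > 0 and tr(H) < 0, so H is negative definite everywhere: concave.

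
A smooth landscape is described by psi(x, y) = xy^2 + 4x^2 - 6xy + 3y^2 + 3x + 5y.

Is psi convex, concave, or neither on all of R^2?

neither

The term xy^2 is cubic, so the Hessian is not constant.
∂²psi/∂y² = 2x + 6, which takes both signs as x varies (negative for sufficiently negative x). A diagonal entry of the Hessian changing sign means the Hessian is neither positive- nor negative-semidefinite on all of R^2.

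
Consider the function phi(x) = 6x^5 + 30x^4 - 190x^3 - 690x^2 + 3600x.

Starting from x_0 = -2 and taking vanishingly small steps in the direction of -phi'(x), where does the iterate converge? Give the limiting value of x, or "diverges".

-4

phi'(x) = 30(x - 3)(x - 2)(x + 4)(x + 5), so phi'(-2) = 3600.
Gradient descent moves in the -phi' direction, i.e. x is decreasing.
The nearest critical point in that direction is x = -4, where phi'' = 1260 > 0 (a local minimum). The iterate converges there.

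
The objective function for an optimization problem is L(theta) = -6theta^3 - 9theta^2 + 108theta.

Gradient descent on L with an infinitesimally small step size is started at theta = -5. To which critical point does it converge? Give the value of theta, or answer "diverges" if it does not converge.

-3

L'(theta) = -18(theta - 2)(theta + 3), so L'(-5) = -252.
Gradient descent moves in the -L' direction, i.e. theta is increasing.
The nearest critical point in that direction is theta = -3, where L'' = 90 > 0 (a local minimum). The iterate converges there.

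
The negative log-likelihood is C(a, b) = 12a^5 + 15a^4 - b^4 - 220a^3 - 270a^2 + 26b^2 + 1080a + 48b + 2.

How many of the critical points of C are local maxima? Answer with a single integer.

C separates as a function of a plus a function of b, so ∇C=0 decouples.
∂C/∂a = 60(a - 3)(a - 1)(a + 2)(a + 3) = 0 at a ∈ {-3, -2, 1, 3}; ∂C/∂b = -4(b - 4)(b + 1)(b + 3) = 0 at b ∈ {-3, -1, 4}.
The Hessian is diagonal: diag(C_aa, C_bb). Second derivatives: C_aa(-3)=-1440, C_aa(-2)=900, C_aa(1)=-1440, C_aa(3)=3600; C_bb(-3)=-56, C_bb(-1)=40, C_bb(4)=-140.
Local maxima occur where both diagonal entries negative: (-3, -3), (-3, 4), (1, -3), (1, 4). Count: 4.

4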